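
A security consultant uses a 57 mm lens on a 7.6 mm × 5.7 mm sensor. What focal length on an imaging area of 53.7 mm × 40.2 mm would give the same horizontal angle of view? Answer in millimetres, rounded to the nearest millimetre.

Equal angle of view means equal width/f ratio, so f₂ = f₁ · (width₂/width₁) = 57 × 53.7/7.6.
f₂ = 57 × 7.06579 ≈ 402.750 mm.

403 mm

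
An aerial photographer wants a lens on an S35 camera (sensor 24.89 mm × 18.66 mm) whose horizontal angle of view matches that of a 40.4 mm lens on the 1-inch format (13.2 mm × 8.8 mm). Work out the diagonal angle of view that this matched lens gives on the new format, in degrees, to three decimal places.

Equal horizontal AOV ⇒ f₂ = f₁ · 24.89/13.2 = 40.4 × 1.88561 ≈ 76.1785 mm.
Sensor diagonal = √(24.89² + 18.66²) = √967.7077 ≈ 31.1080 mm.
Diagonal AOV on the new format = 2·arctan(31.1080 / (2 × 76.1785)) = 2·arctan(0.20418) ≈ 23.0799°.

23.080°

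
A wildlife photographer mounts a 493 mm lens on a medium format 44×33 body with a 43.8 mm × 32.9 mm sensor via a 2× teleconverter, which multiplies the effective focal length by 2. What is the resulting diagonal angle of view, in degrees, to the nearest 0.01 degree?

3.18°

Effective focal length f = 493 × 2 = 986 mm.
Sensor diagonal = √(43.8² + 32.9²) = √3000.8500 ≈ 54.7800 mm.
α = 2·arctan(54.780 / (2 × 986)) = 2·arctan(0.02778) ≈ 3.1824°.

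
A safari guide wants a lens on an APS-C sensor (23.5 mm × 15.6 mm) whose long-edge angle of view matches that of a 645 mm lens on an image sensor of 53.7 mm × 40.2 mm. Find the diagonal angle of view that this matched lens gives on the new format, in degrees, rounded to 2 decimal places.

5.72°

Equal long-edge AOV ⇒ f₂ = f₁ · 23.5/53.7 = 645 × 0.43762 ≈ 282.2626 mm.
Sensor diagonal = √(23.5² + 15.6²) = √795.6100 ≈ 28.2066 mm.
Diagonal AOV on the new format = 2·arctan(28.2066 / (2 × 282.2626)) = 2·arctan(0.04997) ≈ 5.7208°.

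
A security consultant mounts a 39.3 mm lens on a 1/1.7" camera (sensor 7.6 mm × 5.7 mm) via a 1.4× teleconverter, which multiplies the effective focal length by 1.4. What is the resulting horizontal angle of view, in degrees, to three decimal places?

Effective focal length f = 39.3 × 1.4 = 55.02 mm.
α = 2·arctan(7.6 / (2 × 55.02)) = 2·arctan(0.06907) ≈ 7.9018°.

7.902°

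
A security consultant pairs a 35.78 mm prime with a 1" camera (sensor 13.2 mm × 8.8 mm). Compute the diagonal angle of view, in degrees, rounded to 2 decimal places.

Sensor diagonal = √(13.2² + 8.8²) = √251.6800 ≈ 15.8644 mm.
Angle of view α = 2·arctan(d/2f) with d = 15.8644 mm and f = 35.78 mm.
d/2f = 0.22169; arctan(0.22169) ≈ 12.5000°, so α ≈ 24.9999°.

25.00°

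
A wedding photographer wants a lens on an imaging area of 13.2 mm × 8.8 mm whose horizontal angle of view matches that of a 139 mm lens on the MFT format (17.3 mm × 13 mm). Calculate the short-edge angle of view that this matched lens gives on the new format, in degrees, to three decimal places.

4.751°

Equal horizontal AOV ⇒ f₂ = f₁ · 13.2/17.3 = 139 × 0.76301 ≈ 106.0578 mm.
Short-edge AOV on the new format = 2·arctan(8.8 / (2 × 106.0578)) = 2·arctan(0.04149) ≈ 4.7513°.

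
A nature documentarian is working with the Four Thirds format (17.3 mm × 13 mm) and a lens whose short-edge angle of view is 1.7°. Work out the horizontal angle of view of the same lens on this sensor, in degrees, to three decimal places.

From the short-edge AOV: f = 13 / (2·tan(0.85°)) = 13 / 0.02967 ≈ 438.1121 mm.
Horizontal AOV = 2·arctan(17.3 / (2 × 438.1121)) = 2·arctan(0.01974) ≈ 2.2622°.

2.262°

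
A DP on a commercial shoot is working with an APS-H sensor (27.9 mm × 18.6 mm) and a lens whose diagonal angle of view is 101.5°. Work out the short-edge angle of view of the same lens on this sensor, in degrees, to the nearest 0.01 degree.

68.35°

Sensor diagonal = √(27.9² + 18.6²) = √1124.3700 ≈ 33.5316 mm.
From the diagonal AOV: f = 33.5316 / (2·tan(50.75°)) = 33.5316 / 2.44788 ≈ 13.6982 mm.
Short-edge AOV = 2·arctan(18.6 / (2 × 13.6982)) = 2·arctan(0.67892) ≈ 68.3467°.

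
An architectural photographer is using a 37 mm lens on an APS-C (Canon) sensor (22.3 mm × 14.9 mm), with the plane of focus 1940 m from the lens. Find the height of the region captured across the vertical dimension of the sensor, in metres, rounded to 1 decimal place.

dₒ: 1940 m = 1.94e+06 mm.
Similar triangles through the lens centre give W/dₒ = h/dᵢ; with 1/f = 1/dₒ + 1/dᵢ this gives W = h·(dₒ − f)/f.
W = 14.9 mm × (1.94e+06 − 37) / 37 = 14.9 × 52431.4324 ≈ 781228.343 mm = 781.228 m.

781.2 m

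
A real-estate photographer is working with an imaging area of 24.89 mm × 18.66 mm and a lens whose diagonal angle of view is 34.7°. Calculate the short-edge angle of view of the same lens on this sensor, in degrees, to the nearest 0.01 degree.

21.23°

Sensor diagonal = √(24.89² + 18.66²) = √967.7077 ≈ 31.1080 mm.
From the diagonal AOV: f = 31.1080 / (2·tan(17.35°)) = 31.1080 / 0.62485 ≈ 49.7851 mm.
Short-edge AOV = 2·arctan(18.66 / (2 × 49.7851)) = 2·arctan(0.18741) ≈ 21.2289°.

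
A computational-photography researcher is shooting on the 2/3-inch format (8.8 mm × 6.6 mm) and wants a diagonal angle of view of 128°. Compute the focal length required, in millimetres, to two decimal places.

2.68 mm

Sensor diagonal = √(8.8² + 6.6²) = √121.0000 ≈ 11.0000 mm.
From α = 2·arctan(d/2f) we get f = d / (2·tan(α/2)).
With d = 11.0000 mm and α/2 = 64°, tan(α/2) ≈ 2.05030, so f ≈ 11.0000 / 4.10061 ≈ 2.6825 mm.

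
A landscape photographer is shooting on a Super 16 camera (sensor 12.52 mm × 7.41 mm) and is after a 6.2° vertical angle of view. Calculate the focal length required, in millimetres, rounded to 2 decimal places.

From α = 2·arctan(h/2f) we get f = h / (2·tan(α/2)).
With h = 7.41 mm and α/2 = 3.1°, tan(α/2) ≈ 0.05416, so f ≈ 7.41 / 0.10832 ≈ 68.4109 mm.

68.41 mm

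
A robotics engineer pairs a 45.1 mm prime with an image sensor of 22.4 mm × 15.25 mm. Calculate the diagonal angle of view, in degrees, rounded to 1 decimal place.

33.4°

Sensor diagonal = √(22.4² + 15.25²) = √734.3225 ≈ 27.0984 mm.
Angle of view α = 2·arctan(d/2f) with d = 27.0984 mm and f = 45.1 mm.
d/2f = 0.30043; arctan(0.30043) ≈ 16.7216°, so α ≈ 33.4432°.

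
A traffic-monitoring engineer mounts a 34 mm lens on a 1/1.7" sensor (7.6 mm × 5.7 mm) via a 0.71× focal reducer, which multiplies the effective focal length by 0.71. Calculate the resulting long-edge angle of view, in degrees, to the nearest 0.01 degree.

Effective focal length f = 34 × 0.71 = 24.14 mm.
α = 2·arctan(7.6 / (2 × 24.14)) = 2·arctan(0.15742) ≈ 17.8916°.

17.89°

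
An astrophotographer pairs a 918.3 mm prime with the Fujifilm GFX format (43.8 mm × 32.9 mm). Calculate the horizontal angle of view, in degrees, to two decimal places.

Angle of view α = 2·arctan(w/2f) with w = 43.8 mm and f = 918.3 mm.
w/2f = 0.02385; arctan(0.02385) ≈ 1.3662°, so α ≈ 2.7323°.

2.73°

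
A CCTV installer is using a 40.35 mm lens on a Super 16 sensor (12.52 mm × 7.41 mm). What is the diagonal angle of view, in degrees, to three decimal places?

20.439°

Sensor diagonal = √(12.52² + 7.41²) = √211.6585 ≈ 14.5485 mm.
Angle of view α = 2·arctan(d/2f) with d = 14.5485 mm and f = 40.35 mm.
d/2f = 0.18028; arctan(0.18028) ≈ 10.2194°, so α ≈ 20.4389°.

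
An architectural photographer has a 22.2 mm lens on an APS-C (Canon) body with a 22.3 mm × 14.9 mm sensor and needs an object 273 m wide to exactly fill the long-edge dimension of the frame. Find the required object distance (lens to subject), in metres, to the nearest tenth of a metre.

271.8 m

W: 273 m = 273000 mm.
Magnification m = w/W = dᵢ/dₒ; combined with 1/f = 1/dₒ + 1/dᵢ this gives dₒ = f·(1 + W/w).
dₒ = 22.2 mm × (1 + 273000/22.3) = 22.2 × 12243.1525 ≈ 271797.985 mm = 271.798 m.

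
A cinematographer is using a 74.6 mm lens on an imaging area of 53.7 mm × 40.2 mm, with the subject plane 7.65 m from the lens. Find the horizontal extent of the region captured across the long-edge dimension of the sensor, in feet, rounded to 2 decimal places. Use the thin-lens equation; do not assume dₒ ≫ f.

17.89 ft

dₒ: 7.65 m = 7650 mm.
Similar triangles through the lens centre give W/dₒ = w/dᵢ; with 1/f = 1/dₒ + 1/dᵢ this gives W = w·(dₒ − f)/f.
W = 53.7 mm × (7650 − 74.6) / 74.6 = 53.7 × 101.5469 ≈ 5453.069 mm = 5453.069/304.8 ft = 17.8906 ft.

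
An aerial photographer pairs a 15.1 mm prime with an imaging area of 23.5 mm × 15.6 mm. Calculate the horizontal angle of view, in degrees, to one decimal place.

Angle of view α = 2·arctan(w/2f) with w = 23.5 mm and f = 15.1 mm.
w/2f = 0.77815; arctan(0.77815) ≈ 37.8881°, so α ≈ 75.7762°.

75.8°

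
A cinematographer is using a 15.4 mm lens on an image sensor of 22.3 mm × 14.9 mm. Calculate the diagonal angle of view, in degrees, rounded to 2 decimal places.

82.10°

Sensor diagonal = √(22.3² + 14.9²) = √719.3000 ≈ 26.8198 mm.
Angle of view α = 2·arctan(d/2f) with d = 26.8198 mm and f = 15.4 mm.
d/2f = 0.87077; arctan(0.87077) ≈ 41.0484°, so α ≈ 82.0969°.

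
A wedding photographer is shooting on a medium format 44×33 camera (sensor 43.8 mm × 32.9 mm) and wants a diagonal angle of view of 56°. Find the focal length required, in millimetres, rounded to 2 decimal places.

51.51 mm

Sensor diagonal = √(43.8² + 32.9²) = √3000.8500 ≈ 54.7800 mm.
From α = 2·arctan(d/2f) we get f = d / (2·tan(α/2)).
With d = 54.7800 mm and α/2 = 28°, tan(α/2) ≈ 0.53171, so f ≈ 54.7800 / 1.06342 ≈ 51.5131 mm.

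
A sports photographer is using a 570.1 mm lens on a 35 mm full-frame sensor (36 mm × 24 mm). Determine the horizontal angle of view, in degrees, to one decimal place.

3.6°

Angle of view α = 2·arctan(w/2f) with w = 36 mm and f = 570.1 mm.
w/2f = 0.03157; arctan(0.03157) ≈ 1.8084°, so α ≈ 3.6168°.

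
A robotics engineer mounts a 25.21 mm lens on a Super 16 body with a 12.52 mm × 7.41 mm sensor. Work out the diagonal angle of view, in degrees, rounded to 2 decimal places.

32.19°

Sensor diagonal = √(12.52² + 7.41²) = √211.6585 ≈ 14.5485 mm.
Angle of view α = 2·arctan(d/2f) with d = 14.5485 mm and f = 25.21 mm.
d/2f = 0.28855; arctan(0.28855) ≈ 16.0953°, so α ≈ 32.1906°.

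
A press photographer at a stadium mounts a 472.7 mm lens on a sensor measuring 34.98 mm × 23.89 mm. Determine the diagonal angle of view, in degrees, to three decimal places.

5.131°

Sensor diagonal = √(34.98² + 23.89²) = √1794.3325 ≈ 42.3596 mm.
Angle of view α = 2·arctan(d/2f) with d = 42.3596 mm and f = 472.7 mm.
d/2f = 0.04481; arctan(0.04481) ≈ 2.5655°, so α ≈ 5.1310°.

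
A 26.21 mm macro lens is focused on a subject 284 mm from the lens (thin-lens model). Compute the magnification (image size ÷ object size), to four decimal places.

0.1017×

Thin lens: 1/f = 1/dₒ + 1/dᵢ → 1/dᵢ = 1/26.21 − 1/284 = 0.0346322 mm⁻¹, so dᵢ ≈ 28.8748 mm.
Magnification m = dᵢ/dₒ = 28.8748/284 ≈ 0.10167.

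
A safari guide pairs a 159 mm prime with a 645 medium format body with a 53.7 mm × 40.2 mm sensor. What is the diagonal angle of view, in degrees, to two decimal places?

Sensor diagonal = √(53.7² + 40.2²) = √4499.7300 ≈ 67.0800 mm.
Angle of view α = 2·arctan(d/2f) with d = 67.0800 mm and f = 159 mm.
d/2f = 0.21094; arctan(0.21094) ≈ 11.9115°, so α ≈ 23.8231°.

23.82°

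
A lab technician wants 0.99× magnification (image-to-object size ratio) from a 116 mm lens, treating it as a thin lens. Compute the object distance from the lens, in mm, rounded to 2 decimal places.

233.17 mm

With m = dᵢ/dₒ and 1/f = 1/dₒ + 1/dᵢ, substituting dᵢ = m·dₒ gives 1/f = (1 + 1/m)/dₒ, hence dₒ = f·(1 + 1/m).
dₒ = 116 × (1 + 1/0.99) = 116 × 2.01010 ≈ 233.172 mm.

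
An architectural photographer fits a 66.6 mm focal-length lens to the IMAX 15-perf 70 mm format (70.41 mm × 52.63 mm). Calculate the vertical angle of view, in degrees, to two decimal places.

Angle of view α = 2·arctan(h/2f) with h = 52.63 mm and f = 66.6 mm.
h/2f = 0.39512; arctan(0.39512) ≈ 21.5600°, so α ≈ 43.1199°.

43.12°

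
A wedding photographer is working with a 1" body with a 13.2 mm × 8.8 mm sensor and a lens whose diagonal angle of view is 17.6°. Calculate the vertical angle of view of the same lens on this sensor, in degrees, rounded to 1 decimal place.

9.8°

Sensor diagonal = √(13.2² + 8.8²) = √251.6800 ≈ 15.8644 mm.
From the diagonal AOV: f = 15.8644 / (2·tan(8.8°)) = 15.8644 / 0.30962 ≈ 51.2390 mm.
Vertical AOV = 2·arctan(8.8 / (2 × 51.2390)) = 2·arctan(0.08587) ≈ 9.8161°.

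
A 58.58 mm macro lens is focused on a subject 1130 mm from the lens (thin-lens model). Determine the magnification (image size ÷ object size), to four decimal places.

Thin lens: 1/f = 1/dₒ + 1/dᵢ → 1/dᵢ = 1/58.58 − 1/1130 = 0.0161857 mm⁻¹, so dᵢ ≈ 61.7829 mm.
Magnification m = dᵢ/dₒ = 61.7829/1130 ≈ 0.05468.

0.0547×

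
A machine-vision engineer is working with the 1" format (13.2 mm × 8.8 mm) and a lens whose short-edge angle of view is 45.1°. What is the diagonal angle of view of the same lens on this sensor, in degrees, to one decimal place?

73.6°

From the short-edge AOV: f = 8.8 / (2·tan(22.55°)) = 8.8 / 0.83047 ≈ 10.5964 mm.
Sensor diagonal = √(13.2² + 8.8²) = √251.6800 ≈ 15.8644 mm.
Diagonal AOV = 2·arctan(15.8644 / (2 × 10.5964)) = 2·arctan(0.74858) ≈ 73.6354°.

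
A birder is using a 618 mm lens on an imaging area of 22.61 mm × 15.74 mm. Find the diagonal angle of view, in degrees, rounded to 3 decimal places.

Sensor diagonal = √(22.61² + 15.74²) = √758.9597 ≈ 27.5492 mm.
Angle of view α = 2·arctan(d/2f) with d = 27.5492 mm and f = 618 mm.
d/2f = 0.02229; arctan(0.02229) ≈ 1.2769°, so α ≈ 2.5537°.

2.554°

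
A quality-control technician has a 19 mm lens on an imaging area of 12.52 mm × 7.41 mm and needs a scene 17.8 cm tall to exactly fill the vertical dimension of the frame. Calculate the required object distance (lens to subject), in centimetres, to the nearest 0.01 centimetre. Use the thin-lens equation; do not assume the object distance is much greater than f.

W: 17.8 cm = 178 mm.
Magnification m = h/W = dᵢ/dₒ; combined with 1/f = 1/dₒ + 1/dᵢ this gives dₒ = f·(1 + W/h).
dₒ = 19 mm × (1 + 178/7.41) = 19 × 25.0216 ≈ 475.410 mm = 47.541 cm.

47.54 cm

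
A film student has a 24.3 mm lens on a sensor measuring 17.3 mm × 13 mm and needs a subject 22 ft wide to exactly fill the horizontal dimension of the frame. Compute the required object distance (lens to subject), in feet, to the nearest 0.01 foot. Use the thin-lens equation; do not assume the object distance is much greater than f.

30.98 ft

W: 22 ft × 304.8 mm/ft = 6705.60 mm.
Magnification m = w/W = dᵢ/dₒ; combined with 1/f = 1/dₒ + 1/dᵢ this gives dₒ = f·(1 + W/w).
dₒ = 24.3 mm × (1 + 6705.6/17.3) = 24.3 × 388.6069 ≈ 9443.148 mm = 9443.148/304.8 ft = 30.9815 ft.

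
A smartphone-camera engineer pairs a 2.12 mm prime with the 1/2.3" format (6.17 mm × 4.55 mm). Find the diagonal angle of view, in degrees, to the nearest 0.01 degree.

Sensor diagonal = √(6.17² + 4.55²) = √58.7714 ≈ 7.6663 mm.
Angle of view α = 2·arctan(d/2f) with d = 7.6663 mm and f = 2.12 mm.
d/2f = 1.80808; arctan(1.80808) ≈ 61.0542°, so α ≈ 122.1084°.

122.11°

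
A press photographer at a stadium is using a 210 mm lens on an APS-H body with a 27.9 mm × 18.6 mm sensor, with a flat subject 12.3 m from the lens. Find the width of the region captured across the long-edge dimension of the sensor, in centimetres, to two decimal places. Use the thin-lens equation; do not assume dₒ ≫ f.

dₒ: 12.3 m = 12300 mm.
Similar triangles through the lens centre give W/dₒ = w/dᵢ; with 1/f = 1/dₒ + 1/dᵢ this gives W = w·(dₒ − f)/f.
W = 27.9 mm × (12300 − 210) / 210 = 27.9 × 57.5714 ≈ 1606.243 mm = 160.624 cm.

160.62 cm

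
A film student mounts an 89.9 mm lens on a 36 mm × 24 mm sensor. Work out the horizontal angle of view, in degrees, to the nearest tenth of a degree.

22.6°

Angle of view α = 2·arctan(w/2f) with w = 36 mm and f = 89.9 mm.
w/2f = 0.20022; arctan(0.20022) ≈ 11.3222°, so α ≈ 22.6444°.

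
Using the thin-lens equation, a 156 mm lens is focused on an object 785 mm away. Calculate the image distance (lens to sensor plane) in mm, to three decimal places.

194.690 mm

1/dᵢ = 1/f − 1/dₒ = 1/156 − 1/785 = 0.0051364 mm⁻¹.
dᵢ = 1/0.0051364 ≈ 194.6900 mm.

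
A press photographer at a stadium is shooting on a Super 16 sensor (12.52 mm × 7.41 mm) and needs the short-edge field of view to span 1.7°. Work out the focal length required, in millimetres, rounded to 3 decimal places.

249.724 mm

From α = 2·arctan(h/2f) we get f = h / (2·tan(α/2)).
With h = 7.41 mm and α/2 = 0.85°, tan(α/2) ≈ 0.01484, so f ≈ 7.41 / 0.02967 ≈ 249.7239 mm.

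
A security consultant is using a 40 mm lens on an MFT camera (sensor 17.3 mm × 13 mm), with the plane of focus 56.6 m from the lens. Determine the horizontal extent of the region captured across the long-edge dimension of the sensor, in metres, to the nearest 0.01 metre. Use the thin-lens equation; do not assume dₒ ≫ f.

24.46 m

dₒ: 56.6 m = 56600 mm.
Similar triangles through the lens centre give W/dₒ = w/dᵢ; with 1/f = 1/dₒ + 1/dᵢ this gives W = w·(dₒ − f)/f.
W = 17.3 mm × (56600 − 40) / 40 = 17.3 × 1414.0000 ≈ 24462.200 mm = 24.4622 m.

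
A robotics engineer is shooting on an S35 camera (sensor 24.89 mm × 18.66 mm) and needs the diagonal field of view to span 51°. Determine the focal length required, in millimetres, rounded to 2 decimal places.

32.61 mm

Sensor diagonal = √(24.89² + 18.66²) = √967.7077 ≈ 31.1080 mm.
From α = 2·arctan(d/2f) we get f = d / (2·tan(α/2)).
With d = 31.1080 mm and α/2 = 25.5°, tan(α/2) ≈ 0.47698, so f ≈ 31.1080 / 0.95395 ≈ 32.6096 mm.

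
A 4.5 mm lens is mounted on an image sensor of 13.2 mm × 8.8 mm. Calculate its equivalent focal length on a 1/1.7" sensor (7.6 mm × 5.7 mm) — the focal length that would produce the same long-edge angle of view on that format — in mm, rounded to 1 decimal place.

2.6 mm

Equal angle of view means equal width/f ratio, so f₂ = f₁ · (width₂/width₁) = 4.5 × 7.6/13.2.
f₂ = 4.5 × 0.57576 ≈ 2.591 mm.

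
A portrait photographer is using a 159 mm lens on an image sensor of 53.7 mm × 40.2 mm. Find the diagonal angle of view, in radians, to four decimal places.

Sensor diagonal = √(53.7² + 40.2²) = √4499.7300 ≈ 67.0800 mm.
Angle of view α = 2·arctan(d/2f) with d = 67.0800 mm and f = 159 mm.
d/2f = 0.21094; arctan(0.21094) ≈ 0.2079 rad, so α ≈ 0.4158 rad.

0.4158 rad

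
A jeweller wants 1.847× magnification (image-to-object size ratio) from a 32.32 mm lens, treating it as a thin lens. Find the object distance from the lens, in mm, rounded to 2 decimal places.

With m = dᵢ/dₒ and 1/f = 1/dₒ + 1/dᵢ, substituting dᵢ = m·dₒ gives 1/f = (1 + 1/m)/dₒ, hence dₒ = f·(1 + 1/m).
dₒ = 32.32 × (1 + 1/1.847) = 32.32 × 1.54142 ≈ 49.819 mm.

49.82 mm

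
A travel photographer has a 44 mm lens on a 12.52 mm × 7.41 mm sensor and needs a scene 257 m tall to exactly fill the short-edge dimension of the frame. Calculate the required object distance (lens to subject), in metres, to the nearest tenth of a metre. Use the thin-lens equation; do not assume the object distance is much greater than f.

1526.1 m

W: 257 m = 257000 mm.
Magnification m = h/W = dᵢ/dₒ; combined with 1/f = 1/dₒ + 1/dᵢ this gives dₒ = f·(1 + W/h).
dₒ = 44 mm × (1 + 257000/7.41) = 44 × 34683.8610 ≈ 1526089.884 mm = 1526.09 m.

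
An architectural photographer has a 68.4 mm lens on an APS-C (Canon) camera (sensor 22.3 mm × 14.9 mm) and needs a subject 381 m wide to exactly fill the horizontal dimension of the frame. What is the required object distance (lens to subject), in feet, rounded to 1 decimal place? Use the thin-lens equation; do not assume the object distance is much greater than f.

3834.3 ft

W: 381 m = 381000 mm.
Magnification m = w/W = dᵢ/dₒ; combined with 1/f = 1/dₒ + 1/dᵢ this gives dₒ = f·(1 + W/w).
dₒ = 68.4 mm × (1 + 381000/22.3) = 68.4 × 17086.2018 ≈ 1168696.203 mm = 1168696.203/304.8 ft = 3834.31 ft.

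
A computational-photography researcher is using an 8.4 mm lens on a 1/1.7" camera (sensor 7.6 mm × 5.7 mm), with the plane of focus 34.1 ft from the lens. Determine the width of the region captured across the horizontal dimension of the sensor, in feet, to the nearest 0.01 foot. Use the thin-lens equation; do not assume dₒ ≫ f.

dₒ: 34.1 ft × 304.8 mm/ft = 10393.68 mm.
Similar triangles through the lens centre give W/dₒ = w/dᵢ; with 1/f = 1/dₒ + 1/dᵢ this gives W = w·(dₒ − f)/f.
W = 7.6 mm × (10393.7 − 8.4) / 8.4 = 7.6 × 1236.3428 ≈ 9396.205 mm = 9396.205/304.8 ft = 30.8274 ft.

30.83 ft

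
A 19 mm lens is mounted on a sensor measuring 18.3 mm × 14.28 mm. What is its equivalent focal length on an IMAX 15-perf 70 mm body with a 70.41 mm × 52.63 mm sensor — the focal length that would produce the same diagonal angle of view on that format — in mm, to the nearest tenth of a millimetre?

72.0 mm

Sensor diagonal = √(18.3² + 14.28²) = √538.8084 ≈ 23.2122 mm.
Sensor diagonal = √(70.41² + 52.63²) = √7727.4850 ≈ 87.9061 mm.
Equal angle of view means equal diagonal/f ratio, so f₂ = f₁ · (diagonal₂/diagonal₁) = 19 × 87.9061/23.2122.
f₂ = 19 × 3.78706 ≈ 71.954 mm.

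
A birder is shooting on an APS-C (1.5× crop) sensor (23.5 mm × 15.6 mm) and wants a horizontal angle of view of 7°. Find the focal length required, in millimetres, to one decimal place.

From α = 2·arctan(w/2f) we get f = w / (2·tan(α/2)).
With w = 23.5 mm and α/2 = 3.5°, tan(α/2) ≈ 0.06116, so f ≈ 23.5 / 0.12233 ≈ 192.1108 mm.

192.1 mm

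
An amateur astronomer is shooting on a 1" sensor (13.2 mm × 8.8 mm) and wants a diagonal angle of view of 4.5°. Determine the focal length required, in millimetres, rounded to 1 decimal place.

Sensor diagonal = √(13.2² + 8.8²) = √251.6800 ≈ 15.8644 mm.
From α = 2·arctan(d/2f) we get f = d / (2·tan(α/2)).
With d = 15.8644 mm and α/2 = 2.25°, tan(α/2) ≈ 0.03929, so f ≈ 15.8644 / 0.07858 ≈ 201.8883 mm.

201.9 mm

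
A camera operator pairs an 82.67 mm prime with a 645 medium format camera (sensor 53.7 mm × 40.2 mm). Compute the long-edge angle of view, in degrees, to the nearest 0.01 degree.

Angle of view α = 2·arctan(w/2f) with w = 53.7 mm and f = 82.67 mm.
w/2f = 0.32479; arctan(0.32479) ≈ 17.9930°, so α ≈ 35.9861°.

35.99°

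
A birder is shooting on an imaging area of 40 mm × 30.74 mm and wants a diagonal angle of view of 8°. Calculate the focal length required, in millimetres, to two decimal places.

360.72 mm

Sensor diagonal = √(40² + 30.74²) = √2544.9476 ≈ 50.4475 mm.
From α = 2·arctan(d/2f) we get f = d / (2·tan(α/2)).
With d = 50.4475 mm and α/2 = 4°, tan(α/2) ≈ 0.06993, so f ≈ 50.4475 / 0.13985 ≈ 360.7162 mm.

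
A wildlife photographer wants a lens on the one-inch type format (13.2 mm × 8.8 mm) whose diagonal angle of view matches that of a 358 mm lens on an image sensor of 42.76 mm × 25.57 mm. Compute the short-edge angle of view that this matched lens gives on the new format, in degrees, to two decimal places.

4.42°

Sensor diagonal = √(42.76² + 25.57²) = √2482.2425 ≈ 49.8221 mm.
Sensor diagonal = √(13.2² + 8.8²) = √251.6800 ≈ 15.8644 mm.
Equal diagonal AOV ⇒ f₂ = f₁ · 15.8644/49.8221 = 358 × 0.31842 ≈ 113.9949 mm.
Short-edge AOV on the new format = 2·arctan(8.8 / (2 × 113.9949)) = 2·arctan(0.03860) ≈ 4.4208°.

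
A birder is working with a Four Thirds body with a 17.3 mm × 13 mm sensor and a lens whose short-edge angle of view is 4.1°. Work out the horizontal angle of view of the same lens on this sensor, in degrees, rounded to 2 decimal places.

5.45°

From the short-edge AOV: f = 13 / (2·tan(2.05°)) = 13 / 0.07159 ≈ 181.5920 mm.
Horizontal AOV = 2·arctan(17.3 / (2 × 181.5920)) = 2·arctan(0.04763) ≈ 5.4544°.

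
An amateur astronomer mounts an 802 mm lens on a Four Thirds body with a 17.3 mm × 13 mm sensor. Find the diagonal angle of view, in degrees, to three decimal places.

Sensor diagonal = √(17.3² + 13²) = √468.2900 ≈ 21.6400 mm.
Angle of view α = 2·arctan(d/2f) with d = 21.6400 mm and f = 802 mm.
d/2f = 0.01349; arctan(0.01349) ≈ 0.7729°, so α ≈ 1.5459°.

1.546°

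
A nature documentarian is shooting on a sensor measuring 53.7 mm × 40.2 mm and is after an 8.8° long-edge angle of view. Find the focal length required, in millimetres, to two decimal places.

From α = 2·arctan(w/2f) we get f = w / (2·tan(α/2)).
With w = 53.7 mm and α/2 = 4.4°, tan(α/2) ≈ 0.07695, so f ≈ 53.7 / 0.15389 ≈ 348.9469 mm.

348.95 mm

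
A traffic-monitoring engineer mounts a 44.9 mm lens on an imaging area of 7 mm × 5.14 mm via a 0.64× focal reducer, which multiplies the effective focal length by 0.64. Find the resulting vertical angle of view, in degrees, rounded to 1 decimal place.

Effective focal length f = 44.9 × 0.64 = 28.736 mm.
α = 2·arctan(5.14 / (2 × 28.736)) = 2·arctan(0.08943) ≈ 10.2213°.

10.2°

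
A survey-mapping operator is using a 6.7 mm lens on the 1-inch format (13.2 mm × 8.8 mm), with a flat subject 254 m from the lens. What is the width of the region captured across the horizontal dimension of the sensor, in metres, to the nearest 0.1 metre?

dₒ: 254 m = 254000 mm.
Similar triangles through the lens centre give W/dₒ = w/dᵢ; with 1/f = 1/dₒ + 1/dᵢ this gives W = w·(dₒ − f)/f.
W = 13.2 mm × (254000 − 6.7) / 6.7 = 13.2 × 37909.4478 ≈ 500404.710 mm = 500.405 m.

500.4 m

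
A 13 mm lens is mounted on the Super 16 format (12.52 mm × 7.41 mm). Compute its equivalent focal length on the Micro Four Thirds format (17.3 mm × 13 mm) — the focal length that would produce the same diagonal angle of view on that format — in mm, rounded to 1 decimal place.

Sensor diagonal = √(12.52² + 7.41²) = √211.6585 ≈ 14.5485 mm.
Sensor diagonal = √(17.3² + 13²) = √468.2900 ≈ 21.6400 mm.
Equal angle of view means equal diagonal/f ratio, so f₂ = f₁ · (diagonal₂/diagonal₁) = 13 × 21.6400/14.5485.
f₂ = 13 × 1.48744 ≈ 19.337 mm.

19.3 mm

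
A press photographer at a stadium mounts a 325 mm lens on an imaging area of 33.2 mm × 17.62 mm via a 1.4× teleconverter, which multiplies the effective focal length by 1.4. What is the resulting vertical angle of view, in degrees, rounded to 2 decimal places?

2.22°

Effective focal length f = 325 × 1.4 = 455 mm.
α = 2·arctan(17.62 / (2 × 455)) = 2·arctan(0.01936) ≈ 2.2185°.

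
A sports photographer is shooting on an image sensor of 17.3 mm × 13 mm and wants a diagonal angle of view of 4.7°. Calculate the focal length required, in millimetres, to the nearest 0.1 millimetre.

Sensor diagonal = √(17.3² + 13²) = √468.2900 ≈ 21.6400 mm.
From α = 2·arctan(d/2f) we get f = d / (2·tan(α/2)).
With d = 21.6400 mm and α/2 = 2.35°, tan(α/2) ≈ 0.04104, so f ≈ 21.6400 / 0.08208 ≈ 263.6566 mm.

263.7 mm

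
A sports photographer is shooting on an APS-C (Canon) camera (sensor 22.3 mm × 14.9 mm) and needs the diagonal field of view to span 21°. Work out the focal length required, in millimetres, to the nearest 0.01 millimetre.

Sensor diagonal = √(22.3² + 14.9²) = √719.3000 ≈ 26.8198 mm.
From α = 2·arctan(d/2f) we get f = d / (2·tan(α/2)).
With d = 26.8198 mm and α/2 = 10.5°, tan(α/2) ≈ 0.18534, so f ≈ 26.8198 / 0.37068 ≈ 72.3533 mm.

72.35 mm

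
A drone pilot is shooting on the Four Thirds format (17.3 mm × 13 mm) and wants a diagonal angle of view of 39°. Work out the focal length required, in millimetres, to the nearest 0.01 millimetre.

30.55 mm

Sensor diagonal = √(17.3² + 13²) = √468.2900 ≈ 21.6400 mm.
From α = 2·arctan(d/2f) we get f = d / (2·tan(α/2)).
With d = 21.6400 mm and α/2 = 19.5°, tan(α/2) ≈ 0.35412, so f ≈ 21.6400 / 0.70824 ≈ 30.5548 mm.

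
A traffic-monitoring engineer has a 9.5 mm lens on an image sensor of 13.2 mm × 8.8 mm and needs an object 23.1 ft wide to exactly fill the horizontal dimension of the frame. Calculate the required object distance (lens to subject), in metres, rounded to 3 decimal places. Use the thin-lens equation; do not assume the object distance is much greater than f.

W: 23.1 ft × 304.8 mm/ft = 7040.88 mm.
Magnification m = w/W = dᵢ/dₒ; combined with 1/f = 1/dₒ + 1/dᵢ this gives dₒ = f·(1 + W/w).
dₒ = 9.5 mm × (1 + 7040.88/13.2) = 9.5 × 534.4000 ≈ 5076.800 mm = 5.0768 m.

5.077 m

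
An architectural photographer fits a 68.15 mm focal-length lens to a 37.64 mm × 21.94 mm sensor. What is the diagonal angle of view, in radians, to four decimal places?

0.6188 rad

Sensor diagonal = √(37.64² + 21.94²) = √1898.1332 ≈ 43.5676 mm.
Angle of view α = 2·arctan(d/2f) with d = 43.5676 mm and f = 68.15 mm.
d/2f = 0.31964; arctan(0.31964) ≈ 0.3094 rad, so α ≈ 0.6188 rad.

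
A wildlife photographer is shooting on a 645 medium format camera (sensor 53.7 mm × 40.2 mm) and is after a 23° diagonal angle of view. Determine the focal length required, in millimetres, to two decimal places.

164.85 mm

Sensor diagonal = √(53.7² + 40.2²) = √4499.7300 ≈ 67.0800 mm.
From α = 2·arctan(d/2f) we get f = d / (2·tan(α/2)).
With d = 67.0800 mm and α/2 = 11.5°, tan(α/2) ≈ 0.20345, so f ≈ 67.0800 / 0.40690 ≈ 164.8544 mm.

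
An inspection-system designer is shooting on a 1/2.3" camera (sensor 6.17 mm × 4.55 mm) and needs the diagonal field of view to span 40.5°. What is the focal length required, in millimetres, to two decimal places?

10.39 mm

Sensor diagonal = √(6.17² + 4.55²) = √58.7714 ≈ 7.6663 mm.
From α = 2·arctan(d/2f) we get f = d / (2·tan(α/2)).
With d = 7.6663 mm and α/2 = 20.25°, tan(α/2) ≈ 0.36892, so f ≈ 7.6663 / 0.73784 ≈ 10.3901 mm.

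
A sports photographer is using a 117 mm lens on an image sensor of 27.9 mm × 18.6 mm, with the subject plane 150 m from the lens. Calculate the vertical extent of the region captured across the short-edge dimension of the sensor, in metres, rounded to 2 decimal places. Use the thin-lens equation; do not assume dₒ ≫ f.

23.83 m

dₒ: 150 m = 150000 mm.
Similar triangles through the lens centre give W/dₒ = h/dᵢ; with 1/f = 1/dₒ + 1/dᵢ this gives W = h·(dₒ − f)/f.
W = 18.6 mm × (150000 − 117) / 117 = 18.6 × 1281.0513 ≈ 23827.554 mm = 23.8276 m.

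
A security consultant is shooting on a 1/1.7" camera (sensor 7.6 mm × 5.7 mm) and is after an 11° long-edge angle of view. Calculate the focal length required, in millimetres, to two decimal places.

From α = 2·arctan(w/2f) we get f = w / (2·tan(α/2)).
With w = 7.6 mm and α/2 = 5.5°, tan(α/2) ≈ 0.09629, so f ≈ 7.6 / 0.19258 ≈ 39.4645 mm.

39.46 mm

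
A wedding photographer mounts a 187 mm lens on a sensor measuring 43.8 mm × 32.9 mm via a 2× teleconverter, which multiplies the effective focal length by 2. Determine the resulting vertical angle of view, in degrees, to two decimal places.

5.04°

Effective focal length f = 187 × 2 = 374 mm.
α = 2·arctan(32.9 / (2 × 374)) = 2·arctan(0.04398) ≈ 5.0369°.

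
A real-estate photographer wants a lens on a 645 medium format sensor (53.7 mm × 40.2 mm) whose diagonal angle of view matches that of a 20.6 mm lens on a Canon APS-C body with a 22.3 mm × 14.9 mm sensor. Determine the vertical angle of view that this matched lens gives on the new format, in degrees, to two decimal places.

Sensor diagonal = √(22.3² + 14.9²) = √719.3000 ≈ 26.8198 mm.
Sensor diagonal = √(53.7² + 40.2²) = √4499.7300 ≈ 67.0800 mm.
Equal diagonal AOV ⇒ f₂ = f₁ · 67.0800/26.8198 = 20.6 × 2.50114 ≈ 51.5235 mm.
Vertical AOV on the new format = 2·arctan(40.2 / (2 × 51.5235)) = 2·arctan(0.39011) ≈ 42.6228°.

42.62°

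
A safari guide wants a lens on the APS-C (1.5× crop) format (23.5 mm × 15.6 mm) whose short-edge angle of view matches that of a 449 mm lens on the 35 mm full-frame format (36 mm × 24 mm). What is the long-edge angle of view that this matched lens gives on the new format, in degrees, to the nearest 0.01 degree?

Equal short-edge AOV ⇒ f₂ = f₁ · 15.6/24 = 449 × 0.65000 ≈ 291.8500 mm.
Long-edge AOV on the new format = 2·arctan(23.5 / (2 × 291.8500)) = 2·arctan(0.04026) ≈ 4.6110°.

4.61°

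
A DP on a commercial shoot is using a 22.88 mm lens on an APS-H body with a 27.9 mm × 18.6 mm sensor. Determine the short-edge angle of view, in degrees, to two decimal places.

Angle of view α = 2·arctan(h/2f) with h = 18.6 mm and f = 22.88 mm.
h/2f = 0.40647; arctan(0.40647) ≈ 22.1202°, so α ≈ 44.2404°.

44.24°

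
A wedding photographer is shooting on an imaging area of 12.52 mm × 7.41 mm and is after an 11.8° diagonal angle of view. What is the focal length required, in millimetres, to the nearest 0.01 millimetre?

70.39 mm

Sensor diagonal = √(12.52² + 7.41²) = √211.6585 ≈ 14.5485 mm.
From α = 2·arctan(d/2f) we get f = d / (2·tan(α/2)).
With d = 14.5485 mm and α/2 = 5.9°, tan(α/2) ≈ 0.10334, so f ≈ 14.5485 / 0.20668 ≈ 70.3914 mm.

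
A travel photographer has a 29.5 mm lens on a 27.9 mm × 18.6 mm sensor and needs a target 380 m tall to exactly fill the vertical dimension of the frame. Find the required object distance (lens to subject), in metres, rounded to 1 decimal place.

W: 380 m = 380000 mm.
Magnification m = h/W = dᵢ/dₒ; combined with 1/f = 1/dₒ + 1/dᵢ this gives dₒ = f·(1 + W/h).
dₒ = 29.5 mm × (1 + 380000/18.6) = 29.5 × 20431.1075 ≈ 602717.672 mm = 602.718 m.

602.7 m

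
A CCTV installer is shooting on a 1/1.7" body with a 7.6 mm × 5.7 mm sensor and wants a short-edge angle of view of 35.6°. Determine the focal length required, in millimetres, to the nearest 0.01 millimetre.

8.88 mm

From α = 2·arctan(h/2f) we get f = h / (2·tan(α/2)).
With h = 5.7 mm and α/2 = 17.8°, tan(α/2) ≈ 0.32106, so f ≈ 5.7 / 0.64213 ≈ 8.8767 mm.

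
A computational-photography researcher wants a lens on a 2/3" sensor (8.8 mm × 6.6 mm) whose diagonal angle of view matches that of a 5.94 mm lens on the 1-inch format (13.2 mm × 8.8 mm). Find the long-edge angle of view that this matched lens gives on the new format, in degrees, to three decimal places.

93.783°

Sensor diagonal = √(13.2² + 8.8²) = √251.6800 ≈ 15.8644 mm.
Sensor diagonal = √(8.8² + 6.6²) = √121.0000 ≈ 11.0000 mm.
Equal diagonal AOV ⇒ f₂ = f₁ · 11.0000/15.8644 = 5.94 × 0.69338 ≈ 4.1186 mm.
Long-edge AOV on the new format = 2·arctan(8.8 / (2 × 4.1186)) = 2·arctan(1.06831) ≈ 93.7833°.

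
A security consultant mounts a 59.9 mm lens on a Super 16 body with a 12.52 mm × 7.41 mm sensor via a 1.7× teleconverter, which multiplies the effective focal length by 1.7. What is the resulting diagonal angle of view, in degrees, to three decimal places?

8.172°

Effective focal length f = 59.9 × 1.7 = 101.83 mm.
Sensor diagonal = √(12.52² + 7.41²) = √211.6585 ≈ 14.5485 mm.
α = 2·arctan(14.548 / (2 × 101.83)) = 2·arctan(0.07144) ≈ 8.1720°.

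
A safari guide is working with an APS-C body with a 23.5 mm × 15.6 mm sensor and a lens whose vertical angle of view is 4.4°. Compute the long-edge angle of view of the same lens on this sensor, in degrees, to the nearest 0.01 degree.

From the vertical AOV: f = 15.6 / (2·tan(2.2°)) = 15.6 / 0.07683 ≈ 203.0397 mm.
Long-edge AOV = 2·arctan(23.5 / (2 × 203.0397)) = 2·arctan(0.05787) ≈ 6.6241°.

6.62°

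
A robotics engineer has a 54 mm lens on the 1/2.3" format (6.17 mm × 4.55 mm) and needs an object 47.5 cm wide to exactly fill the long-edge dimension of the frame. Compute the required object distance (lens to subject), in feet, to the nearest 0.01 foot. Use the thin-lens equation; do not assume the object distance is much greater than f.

W: 47.5 cm = 475 mm.
Magnification m = w/W = dᵢ/dₒ; combined with 1/f = 1/dₒ + 1/dᵢ this gives dₒ = f·(1 + W/w).
dₒ = 54 mm × (1 + 475/6.17) = 54 × 77.9854 ≈ 4211.212 mm = 4211.212/304.8 ft = 13.8163 ft.

13.82 ft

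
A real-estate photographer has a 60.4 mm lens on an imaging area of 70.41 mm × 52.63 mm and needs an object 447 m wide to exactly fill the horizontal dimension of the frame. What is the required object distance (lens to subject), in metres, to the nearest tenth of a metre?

W: 447 m = 447000 mm.
Magnification m = w/W = dᵢ/dₒ; combined with 1/f = 1/dₒ + 1/dᵢ this gives dₒ = f·(1 + W/w).
dₒ = 60.4 mm × (1 + 447000/70.41) = 60.4 × 6349.5300 ≈ 383511.614 mm = 383.512 m.

383.5 m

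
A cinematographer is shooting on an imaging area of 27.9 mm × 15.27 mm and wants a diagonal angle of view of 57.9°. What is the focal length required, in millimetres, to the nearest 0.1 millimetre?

28.7 mm

Sensor diagonal = √(27.9² + 15.27²) = √1011.5829 ≈ 31.8054 mm.
From α = 2·arctan(d/2f) we get f = d / (2·tan(α/2)).
With d = 31.8054 mm and α/2 = 28.95°, tan(α/2) ≈ 0.55317, so f ≈ 31.8054 / 1.10634 ≈ 28.7484 mm.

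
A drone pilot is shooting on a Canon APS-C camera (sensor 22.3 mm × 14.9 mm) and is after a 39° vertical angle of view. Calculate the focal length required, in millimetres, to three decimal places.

21.038 mm

From α = 2·arctan(h/2f) we get f = h / (2·tan(α/2)).
With h = 14.9 mm and α/2 = 19.5°, tan(α/2) ≈ 0.35412, so f ≈ 14.9 / 0.70824 ≈ 21.0382 mm.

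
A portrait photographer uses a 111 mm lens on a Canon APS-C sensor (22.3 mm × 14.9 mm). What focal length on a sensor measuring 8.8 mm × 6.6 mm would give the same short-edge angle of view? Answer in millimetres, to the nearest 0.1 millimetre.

Equal angle of view means equal height/f ratio, so f₂ = f₁ · (height₂/height₁) = 111 × 6.6/14.9.
f₂ = 111 × 0.44295 ≈ 49.168 mm.

49.2 mm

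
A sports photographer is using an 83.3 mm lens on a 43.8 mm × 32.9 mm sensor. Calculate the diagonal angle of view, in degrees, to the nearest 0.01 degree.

36.40°

Sensor diagonal = √(43.8² + 32.9²) = √3000.8500 ≈ 54.7800 mm.
Angle of view α = 2·arctan(d/2f) with d = 54.7800 mm and f = 83.3 mm.
d/2f = 0.32881; arctan(0.32881) ≈ 18.2015°, so α ≈ 36.4029°.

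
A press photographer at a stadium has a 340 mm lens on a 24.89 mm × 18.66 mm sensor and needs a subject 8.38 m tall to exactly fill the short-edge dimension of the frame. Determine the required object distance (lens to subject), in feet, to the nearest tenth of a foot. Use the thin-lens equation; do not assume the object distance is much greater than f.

502.1 ft

W: 8.38 m = 8380 mm.
Magnification m = h/W = dᵢ/dₒ; combined with 1/f = 1/dₒ + 1/dᵢ this gives dₒ = f·(1 + W/h).
dₒ = 340 mm × (1 + 8380/18.66) = 340 × 450.0890 ≈ 153030.247 mm = 153030.247/304.8 ft = 502.068 ft.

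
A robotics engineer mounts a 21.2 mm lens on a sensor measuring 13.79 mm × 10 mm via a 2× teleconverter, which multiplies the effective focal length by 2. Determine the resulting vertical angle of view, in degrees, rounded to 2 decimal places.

13.45°

Effective focal length f = 21.2 × 2 = 42.4 mm.
α = 2·arctan(10 / (2 × 42.4)) = 2·arctan(0.11792) ≈ 13.4510°.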